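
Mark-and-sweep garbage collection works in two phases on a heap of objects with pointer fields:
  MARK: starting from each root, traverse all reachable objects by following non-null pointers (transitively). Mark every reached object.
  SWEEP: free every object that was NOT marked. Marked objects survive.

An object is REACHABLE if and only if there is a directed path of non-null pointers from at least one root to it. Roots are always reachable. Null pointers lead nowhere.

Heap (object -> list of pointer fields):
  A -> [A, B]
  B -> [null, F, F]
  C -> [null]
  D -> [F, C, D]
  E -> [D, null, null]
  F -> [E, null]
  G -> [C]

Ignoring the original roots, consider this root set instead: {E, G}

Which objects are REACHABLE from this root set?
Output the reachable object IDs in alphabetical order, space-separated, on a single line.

Roots: E G
Mark E: refs=D null null, marked=E
Mark G: refs=C, marked=E G
Mark D: refs=F C D, marked=D E G
Mark C: refs=null, marked=C D E G
Mark F: refs=E null, marked=C D E F G
Unmarked (collected): A B

Answer: C D E F G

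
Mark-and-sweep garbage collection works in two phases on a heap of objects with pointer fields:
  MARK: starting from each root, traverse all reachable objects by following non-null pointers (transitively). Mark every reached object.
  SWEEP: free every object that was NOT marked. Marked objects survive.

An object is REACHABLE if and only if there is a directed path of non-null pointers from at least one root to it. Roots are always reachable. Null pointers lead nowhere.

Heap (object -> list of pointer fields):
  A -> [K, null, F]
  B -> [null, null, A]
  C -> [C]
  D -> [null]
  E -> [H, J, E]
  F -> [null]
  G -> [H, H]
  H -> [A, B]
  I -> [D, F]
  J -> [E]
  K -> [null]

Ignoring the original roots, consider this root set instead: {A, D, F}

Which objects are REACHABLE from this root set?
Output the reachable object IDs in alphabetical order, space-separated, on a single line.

Roots: A D F
Mark A: refs=K null F, marked=A
Mark D: refs=null, marked=A D
Mark F: refs=null, marked=A D F
Mark K: refs=null, marked=A D F K
Unmarked (collected): B C E G H I J

Answer: A D F K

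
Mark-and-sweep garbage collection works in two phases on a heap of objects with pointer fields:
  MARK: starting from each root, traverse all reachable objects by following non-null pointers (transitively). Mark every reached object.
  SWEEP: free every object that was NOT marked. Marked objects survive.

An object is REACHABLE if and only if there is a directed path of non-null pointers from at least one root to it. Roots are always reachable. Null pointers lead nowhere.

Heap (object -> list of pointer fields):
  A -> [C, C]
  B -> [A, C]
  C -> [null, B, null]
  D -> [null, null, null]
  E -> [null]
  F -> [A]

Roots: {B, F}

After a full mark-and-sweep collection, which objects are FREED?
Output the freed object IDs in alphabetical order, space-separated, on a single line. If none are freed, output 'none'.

Answer: D E

Derivation:
Roots: B F
Mark B: refs=A C, marked=B
Mark F: refs=A, marked=B F
Mark A: refs=C C, marked=A B F
Mark C: refs=null B null, marked=A B C F
Unmarked (collected): D E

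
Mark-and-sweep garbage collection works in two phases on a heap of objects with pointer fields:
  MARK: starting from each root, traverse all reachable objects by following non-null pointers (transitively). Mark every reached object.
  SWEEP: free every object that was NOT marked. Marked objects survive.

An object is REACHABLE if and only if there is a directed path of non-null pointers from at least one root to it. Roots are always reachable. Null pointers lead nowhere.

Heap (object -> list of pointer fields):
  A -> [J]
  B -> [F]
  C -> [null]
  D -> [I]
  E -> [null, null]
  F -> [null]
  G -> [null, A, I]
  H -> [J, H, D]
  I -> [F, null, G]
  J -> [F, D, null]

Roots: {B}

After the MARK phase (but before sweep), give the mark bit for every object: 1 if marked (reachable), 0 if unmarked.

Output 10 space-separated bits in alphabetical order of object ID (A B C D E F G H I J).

Answer: 0 1 0 0 0 1 0 0 0 0

Derivation:
Roots: B
Mark B: refs=F, marked=B
Mark F: refs=null, marked=B F
Unmarked (collected): A C D E G H I J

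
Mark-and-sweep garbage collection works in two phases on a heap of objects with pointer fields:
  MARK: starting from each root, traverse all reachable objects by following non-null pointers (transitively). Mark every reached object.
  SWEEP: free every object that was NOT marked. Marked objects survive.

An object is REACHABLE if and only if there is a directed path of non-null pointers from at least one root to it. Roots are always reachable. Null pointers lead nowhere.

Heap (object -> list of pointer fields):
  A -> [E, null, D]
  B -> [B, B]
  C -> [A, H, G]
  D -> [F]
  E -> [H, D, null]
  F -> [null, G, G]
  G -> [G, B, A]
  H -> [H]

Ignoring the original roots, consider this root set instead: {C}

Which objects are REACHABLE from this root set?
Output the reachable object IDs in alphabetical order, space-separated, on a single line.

Roots: C
Mark C: refs=A H G, marked=C
Mark A: refs=E null D, marked=A C
Mark H: refs=H, marked=A C H
Mark G: refs=G B A, marked=A C G H
Mark E: refs=H D null, marked=A C E G H
Mark D: refs=F, marked=A C D E G H
Mark B: refs=B B, marked=A B C D E G H
Mark F: refs=null G G, marked=A B C D E F G H
Unmarked (collected): (none)

Answer: A B C D E F G H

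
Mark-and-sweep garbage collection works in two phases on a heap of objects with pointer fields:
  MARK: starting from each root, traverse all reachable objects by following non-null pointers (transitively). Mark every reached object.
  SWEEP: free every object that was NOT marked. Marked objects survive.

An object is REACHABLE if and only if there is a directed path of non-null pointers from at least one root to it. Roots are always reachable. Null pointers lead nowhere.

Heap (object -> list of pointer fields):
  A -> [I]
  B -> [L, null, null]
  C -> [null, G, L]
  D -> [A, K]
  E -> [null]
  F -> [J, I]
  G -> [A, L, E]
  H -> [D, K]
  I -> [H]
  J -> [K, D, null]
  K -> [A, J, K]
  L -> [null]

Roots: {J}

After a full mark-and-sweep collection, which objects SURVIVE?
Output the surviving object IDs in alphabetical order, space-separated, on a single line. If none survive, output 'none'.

Roots: J
Mark J: refs=K D null, marked=J
Mark K: refs=A J K, marked=J K
Mark D: refs=A K, marked=D J K
Mark A: refs=I, marked=A D J K
Mark I: refs=H, marked=A D I J K
Mark H: refs=D K, marked=A D H I J K
Unmarked (collected): B C E F G L

Answer: A D H I J K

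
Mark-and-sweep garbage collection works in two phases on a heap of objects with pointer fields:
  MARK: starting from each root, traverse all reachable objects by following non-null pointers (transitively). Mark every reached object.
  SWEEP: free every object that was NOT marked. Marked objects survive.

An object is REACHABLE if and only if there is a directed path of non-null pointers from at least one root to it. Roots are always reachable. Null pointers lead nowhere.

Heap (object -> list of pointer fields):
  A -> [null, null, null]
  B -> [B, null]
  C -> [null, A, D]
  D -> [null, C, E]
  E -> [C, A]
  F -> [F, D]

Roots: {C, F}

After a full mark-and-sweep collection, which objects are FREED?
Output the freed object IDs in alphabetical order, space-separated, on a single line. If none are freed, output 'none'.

Roots: C F
Mark C: refs=null A D, marked=C
Mark F: refs=F D, marked=C F
Mark A: refs=null null null, marked=A C F
Mark D: refs=null C E, marked=A C D F
Mark E: refs=C A, marked=A C D E F
Unmarked (collected): B

Answer: B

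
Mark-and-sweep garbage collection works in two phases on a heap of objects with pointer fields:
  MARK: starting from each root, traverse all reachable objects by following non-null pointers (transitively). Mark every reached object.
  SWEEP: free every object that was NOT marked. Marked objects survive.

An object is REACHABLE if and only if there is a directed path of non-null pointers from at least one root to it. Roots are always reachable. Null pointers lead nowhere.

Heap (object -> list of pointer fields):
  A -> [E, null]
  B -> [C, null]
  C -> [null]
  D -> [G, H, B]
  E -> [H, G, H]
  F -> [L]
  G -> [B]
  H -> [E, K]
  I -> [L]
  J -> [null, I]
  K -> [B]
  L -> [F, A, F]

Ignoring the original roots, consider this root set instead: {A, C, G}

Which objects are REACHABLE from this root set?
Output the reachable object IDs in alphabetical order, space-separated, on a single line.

Answer: A B C E G H K

Derivation:
Roots: A C G
Mark A: refs=E null, marked=A
Mark C: refs=null, marked=A C
Mark G: refs=B, marked=A C G
Mark E: refs=H G H, marked=A C E G
Mark B: refs=C null, marked=A B C E G
Mark H: refs=E K, marked=A B C E G H
Mark K: refs=B, marked=A B C E G H K
Unmarked (collected): D F I J L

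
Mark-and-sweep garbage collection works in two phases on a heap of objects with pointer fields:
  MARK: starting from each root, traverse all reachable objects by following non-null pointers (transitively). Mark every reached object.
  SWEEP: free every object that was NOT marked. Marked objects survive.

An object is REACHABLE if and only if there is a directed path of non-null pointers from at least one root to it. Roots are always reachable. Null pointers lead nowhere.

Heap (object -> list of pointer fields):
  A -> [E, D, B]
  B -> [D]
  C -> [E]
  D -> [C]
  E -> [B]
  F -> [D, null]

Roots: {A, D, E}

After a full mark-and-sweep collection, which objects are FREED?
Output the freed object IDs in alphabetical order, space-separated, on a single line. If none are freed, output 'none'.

Roots: A D E
Mark A: refs=E D B, marked=A
Mark D: refs=C, marked=A D
Mark E: refs=B, marked=A D E
Mark B: refs=D, marked=A B D E
Mark C: refs=E, marked=A B C D E
Unmarked (collected): F

Answer: F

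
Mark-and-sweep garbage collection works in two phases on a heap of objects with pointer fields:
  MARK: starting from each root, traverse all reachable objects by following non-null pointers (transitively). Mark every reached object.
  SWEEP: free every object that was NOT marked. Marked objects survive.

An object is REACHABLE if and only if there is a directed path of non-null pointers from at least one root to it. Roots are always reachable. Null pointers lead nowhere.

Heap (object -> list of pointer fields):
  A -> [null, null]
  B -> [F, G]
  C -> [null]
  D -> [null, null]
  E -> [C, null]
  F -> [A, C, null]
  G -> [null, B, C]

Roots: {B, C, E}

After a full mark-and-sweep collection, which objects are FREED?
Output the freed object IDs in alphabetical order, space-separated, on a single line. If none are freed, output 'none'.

Roots: B C E
Mark B: refs=F G, marked=B
Mark C: refs=null, marked=B C
Mark E: refs=C null, marked=B C E
Mark F: refs=A C null, marked=B C E F
Mark G: refs=null B C, marked=B C E F G
Mark A: refs=null null, marked=A B C E F G
Unmarked (collected): D

Answer: D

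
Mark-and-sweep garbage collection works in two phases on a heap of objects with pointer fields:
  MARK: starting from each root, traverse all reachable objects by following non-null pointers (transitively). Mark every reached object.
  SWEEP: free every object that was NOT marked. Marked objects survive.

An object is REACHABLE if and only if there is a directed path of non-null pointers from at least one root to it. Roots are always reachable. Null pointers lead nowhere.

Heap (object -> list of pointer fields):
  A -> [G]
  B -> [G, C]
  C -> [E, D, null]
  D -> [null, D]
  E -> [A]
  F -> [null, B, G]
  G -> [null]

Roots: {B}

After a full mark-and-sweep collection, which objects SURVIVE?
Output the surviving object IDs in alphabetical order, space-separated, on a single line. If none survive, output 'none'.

Roots: B
Mark B: refs=G C, marked=B
Mark G: refs=null, marked=B G
Mark C: refs=E D null, marked=B C G
Mark E: refs=A, marked=B C E G
Mark D: refs=null D, marked=B C D E G
Mark A: refs=G, marked=A B C D E G
Unmarked (collected): F

Answer: A B C D E G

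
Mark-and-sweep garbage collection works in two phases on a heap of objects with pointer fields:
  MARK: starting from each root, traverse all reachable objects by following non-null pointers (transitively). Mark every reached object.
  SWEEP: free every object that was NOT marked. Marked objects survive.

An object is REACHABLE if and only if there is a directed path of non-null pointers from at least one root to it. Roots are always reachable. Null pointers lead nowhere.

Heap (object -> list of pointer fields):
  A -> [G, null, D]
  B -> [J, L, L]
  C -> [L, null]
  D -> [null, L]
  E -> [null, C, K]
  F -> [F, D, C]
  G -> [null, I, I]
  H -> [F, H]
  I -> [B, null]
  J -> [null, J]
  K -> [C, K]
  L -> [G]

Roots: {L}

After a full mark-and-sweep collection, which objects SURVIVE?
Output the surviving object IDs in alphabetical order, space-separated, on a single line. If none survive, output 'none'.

Answer: B G I J L

Derivation:
Roots: L
Mark L: refs=G, marked=L
Mark G: refs=null I I, marked=G L
Mark I: refs=B null, marked=G I L
Mark B: refs=J L L, marked=B G I L
Mark J: refs=null J, marked=B G I J L
Unmarked (collected): A C D E F H K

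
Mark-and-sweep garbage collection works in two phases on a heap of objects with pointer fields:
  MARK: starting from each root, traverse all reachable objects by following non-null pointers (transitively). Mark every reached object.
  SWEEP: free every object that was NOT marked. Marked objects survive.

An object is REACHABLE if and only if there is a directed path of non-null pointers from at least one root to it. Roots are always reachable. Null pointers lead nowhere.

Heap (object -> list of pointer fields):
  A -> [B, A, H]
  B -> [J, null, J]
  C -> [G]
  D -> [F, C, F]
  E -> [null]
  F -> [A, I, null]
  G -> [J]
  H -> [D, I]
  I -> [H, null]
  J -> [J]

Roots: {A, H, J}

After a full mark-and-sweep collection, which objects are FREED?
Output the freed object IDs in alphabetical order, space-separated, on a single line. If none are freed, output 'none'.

Roots: A H J
Mark A: refs=B A H, marked=A
Mark H: refs=D I, marked=A H
Mark J: refs=J, marked=A H J
Mark B: refs=J null J, marked=A B H J
Mark D: refs=F C F, marked=A B D H J
Mark I: refs=H null, marked=A B D H I J
Mark F: refs=A I null, marked=A B D F H I J
Mark C: refs=G, marked=A B C D F H I J
Mark G: refs=J, marked=A B C D F G H I J
Unmarked (collected): E

Answer: E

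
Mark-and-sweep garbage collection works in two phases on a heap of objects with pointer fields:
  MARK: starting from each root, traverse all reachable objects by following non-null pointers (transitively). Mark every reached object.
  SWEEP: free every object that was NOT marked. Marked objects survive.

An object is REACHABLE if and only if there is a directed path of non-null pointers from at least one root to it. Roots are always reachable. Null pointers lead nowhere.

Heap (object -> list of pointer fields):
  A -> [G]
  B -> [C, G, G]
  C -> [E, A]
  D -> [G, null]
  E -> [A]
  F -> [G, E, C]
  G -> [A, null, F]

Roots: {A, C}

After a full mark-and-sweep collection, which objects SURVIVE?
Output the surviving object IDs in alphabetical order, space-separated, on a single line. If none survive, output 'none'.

Roots: A C
Mark A: refs=G, marked=A
Mark C: refs=E A, marked=A C
Mark G: refs=A null F, marked=A C G
Mark E: refs=A, marked=A C E G
Mark F: refs=G E C, marked=A C E F G
Unmarked (collected): B D

Answer: A C E F G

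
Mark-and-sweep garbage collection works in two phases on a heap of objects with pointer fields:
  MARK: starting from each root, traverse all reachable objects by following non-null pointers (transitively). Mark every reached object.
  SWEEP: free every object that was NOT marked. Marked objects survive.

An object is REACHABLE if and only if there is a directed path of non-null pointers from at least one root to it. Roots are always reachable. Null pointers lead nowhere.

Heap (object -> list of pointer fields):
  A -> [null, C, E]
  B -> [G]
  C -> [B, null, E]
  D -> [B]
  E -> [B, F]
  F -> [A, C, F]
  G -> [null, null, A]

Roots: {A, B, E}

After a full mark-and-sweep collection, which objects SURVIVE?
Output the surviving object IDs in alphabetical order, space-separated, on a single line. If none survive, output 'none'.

Roots: A B E
Mark A: refs=null C E, marked=A
Mark B: refs=G, marked=A B
Mark E: refs=B F, marked=A B E
Mark C: refs=B null E, marked=A B C E
Mark G: refs=null null A, marked=A B C E G
Mark F: refs=A C F, marked=A B C E F G
Unmarked (collected): D

Answer: A B C E F G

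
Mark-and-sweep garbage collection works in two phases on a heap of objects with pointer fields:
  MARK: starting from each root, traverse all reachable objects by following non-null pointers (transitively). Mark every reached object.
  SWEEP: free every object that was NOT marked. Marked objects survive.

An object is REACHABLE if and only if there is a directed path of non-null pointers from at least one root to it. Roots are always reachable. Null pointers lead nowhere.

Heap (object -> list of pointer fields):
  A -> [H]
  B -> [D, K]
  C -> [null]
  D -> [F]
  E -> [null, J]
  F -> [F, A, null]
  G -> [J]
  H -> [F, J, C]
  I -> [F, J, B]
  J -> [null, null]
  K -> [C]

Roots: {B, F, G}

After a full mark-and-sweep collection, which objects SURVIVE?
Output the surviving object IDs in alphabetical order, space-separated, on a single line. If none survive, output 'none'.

Answer: A B C D F G H J K

Derivation:
Roots: B F G
Mark B: refs=D K, marked=B
Mark F: refs=F A null, marked=B F
Mark G: refs=J, marked=B F G
Mark D: refs=F, marked=B D F G
Mark K: refs=C, marked=B D F G K
Mark A: refs=H, marked=A B D F G K
Mark J: refs=null null, marked=A B D F G J K
Mark C: refs=null, marked=A B C D F G J K
Mark H: refs=F J C, marked=A B C D F G H J K
Unmarked (collected): E I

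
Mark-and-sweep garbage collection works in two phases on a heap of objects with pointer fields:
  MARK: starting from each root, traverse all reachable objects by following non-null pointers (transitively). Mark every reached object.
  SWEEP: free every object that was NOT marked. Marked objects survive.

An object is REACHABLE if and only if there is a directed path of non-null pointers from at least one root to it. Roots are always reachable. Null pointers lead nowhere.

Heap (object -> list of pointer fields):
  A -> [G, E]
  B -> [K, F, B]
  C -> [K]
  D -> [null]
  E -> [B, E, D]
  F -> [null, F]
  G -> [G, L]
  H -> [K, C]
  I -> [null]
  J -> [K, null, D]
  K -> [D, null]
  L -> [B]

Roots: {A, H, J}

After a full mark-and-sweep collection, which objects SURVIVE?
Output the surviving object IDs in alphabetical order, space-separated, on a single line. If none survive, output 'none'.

Answer: A B C D E F G H J K L

Derivation:
Roots: A H J
Mark A: refs=G E, marked=A
Mark H: refs=K C, marked=A H
Mark J: refs=K null D, marked=A H J
Mark G: refs=G L, marked=A G H J
Mark E: refs=B E D, marked=A E G H J
Mark K: refs=D null, marked=A E G H J K
Mark C: refs=K, marked=A C E G H J K
Mark D: refs=null, marked=A C D E G H J K
Mark L: refs=B, marked=A C D E G H J K L
Mark B: refs=K F B, marked=A B C D E G H J K L
Mark F: refs=null F, marked=A B C D E F G H J K L
Unmarked (collected): I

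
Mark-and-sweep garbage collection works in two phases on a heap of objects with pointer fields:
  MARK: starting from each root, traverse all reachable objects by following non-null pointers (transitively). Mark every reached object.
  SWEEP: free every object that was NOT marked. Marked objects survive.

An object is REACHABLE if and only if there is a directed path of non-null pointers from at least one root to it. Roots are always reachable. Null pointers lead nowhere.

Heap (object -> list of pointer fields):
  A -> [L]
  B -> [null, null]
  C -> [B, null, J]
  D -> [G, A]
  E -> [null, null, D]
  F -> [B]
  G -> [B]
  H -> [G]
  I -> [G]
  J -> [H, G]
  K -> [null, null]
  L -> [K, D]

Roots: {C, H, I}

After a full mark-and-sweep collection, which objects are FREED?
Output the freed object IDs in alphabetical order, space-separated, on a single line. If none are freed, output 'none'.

Roots: C H I
Mark C: refs=B null J, marked=C
Mark H: refs=G, marked=C H
Mark I: refs=G, marked=C H I
Mark B: refs=null null, marked=B C H I
Mark J: refs=H G, marked=B C H I J
Mark G: refs=B, marked=B C G H I J
Unmarked (collected): A D E F K L

Answer: A D E F K L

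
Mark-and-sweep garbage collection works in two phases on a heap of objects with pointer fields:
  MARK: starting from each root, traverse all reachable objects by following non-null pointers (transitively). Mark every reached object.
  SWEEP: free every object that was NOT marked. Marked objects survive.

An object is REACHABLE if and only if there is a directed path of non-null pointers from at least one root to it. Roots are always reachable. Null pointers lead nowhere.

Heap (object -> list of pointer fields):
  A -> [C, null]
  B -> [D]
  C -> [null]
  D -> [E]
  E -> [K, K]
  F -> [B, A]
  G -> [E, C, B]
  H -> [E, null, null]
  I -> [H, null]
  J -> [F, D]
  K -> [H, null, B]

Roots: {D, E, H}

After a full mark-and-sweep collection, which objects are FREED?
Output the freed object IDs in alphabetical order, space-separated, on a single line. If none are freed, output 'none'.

Answer: A C F G I J

Derivation:
Roots: D E H
Mark D: refs=E, marked=D
Mark E: refs=K K, marked=D E
Mark H: refs=E null null, marked=D E H
Mark K: refs=H null B, marked=D E H K
Mark B: refs=D, marked=B D E H K
Unmarked (collected): A C F G I J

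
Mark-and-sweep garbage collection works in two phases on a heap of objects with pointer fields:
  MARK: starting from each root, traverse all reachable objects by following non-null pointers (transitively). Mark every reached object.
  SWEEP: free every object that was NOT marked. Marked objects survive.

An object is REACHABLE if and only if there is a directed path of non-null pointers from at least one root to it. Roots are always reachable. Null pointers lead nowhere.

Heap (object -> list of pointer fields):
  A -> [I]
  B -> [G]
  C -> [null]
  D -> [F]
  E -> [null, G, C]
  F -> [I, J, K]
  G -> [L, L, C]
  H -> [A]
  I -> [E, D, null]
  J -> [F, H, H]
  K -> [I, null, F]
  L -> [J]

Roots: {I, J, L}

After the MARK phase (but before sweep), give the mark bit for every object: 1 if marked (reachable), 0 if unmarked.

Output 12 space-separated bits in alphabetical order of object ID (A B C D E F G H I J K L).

Answer: 1 0 1 1 1 1 1 1 1 1 1 1

Derivation:
Roots: I J L
Mark I: refs=E D null, marked=I
Mark J: refs=F H H, marked=I J
Mark L: refs=J, marked=I J L
Mark E: refs=null G C, marked=E I J L
Mark D: refs=F, marked=D E I J L
Mark F: refs=I J K, marked=D E F I J L
Mark H: refs=A, marked=D E F H I J L
Mark G: refs=L L C, marked=D E F G H I J L
Mark C: refs=null, marked=C D E F G H I J L
Mark K: refs=I null F, marked=C D E F G H I J K L
Mark A: refs=I, marked=A C D E F G H I J K L
Unmarked (collected): B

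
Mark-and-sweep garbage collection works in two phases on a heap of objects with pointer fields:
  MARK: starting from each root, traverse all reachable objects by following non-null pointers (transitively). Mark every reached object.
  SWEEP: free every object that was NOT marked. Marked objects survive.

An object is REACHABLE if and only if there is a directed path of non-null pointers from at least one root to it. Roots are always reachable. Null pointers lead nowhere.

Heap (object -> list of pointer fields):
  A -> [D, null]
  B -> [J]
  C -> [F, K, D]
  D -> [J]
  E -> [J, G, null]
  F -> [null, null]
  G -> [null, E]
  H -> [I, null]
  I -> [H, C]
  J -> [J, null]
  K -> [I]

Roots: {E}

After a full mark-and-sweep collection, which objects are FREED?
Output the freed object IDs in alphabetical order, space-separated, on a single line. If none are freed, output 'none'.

Roots: E
Mark E: refs=J G null, marked=E
Mark J: refs=J null, marked=E J
Mark G: refs=null E, marked=E G J
Unmarked (collected): A B C D F H I K

Answer: A B C D F H I K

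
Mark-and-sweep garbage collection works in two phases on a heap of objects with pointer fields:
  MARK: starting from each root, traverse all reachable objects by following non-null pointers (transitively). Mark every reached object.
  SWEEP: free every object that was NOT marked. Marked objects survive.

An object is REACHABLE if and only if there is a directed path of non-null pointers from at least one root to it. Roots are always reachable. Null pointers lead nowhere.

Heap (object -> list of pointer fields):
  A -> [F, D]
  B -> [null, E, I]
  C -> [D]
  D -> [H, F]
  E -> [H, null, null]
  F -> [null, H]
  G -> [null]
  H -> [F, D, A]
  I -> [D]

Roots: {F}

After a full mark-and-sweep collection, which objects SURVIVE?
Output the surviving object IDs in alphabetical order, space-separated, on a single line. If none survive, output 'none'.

Answer: A D F H

Derivation:
Roots: F
Mark F: refs=null H, marked=F
Mark H: refs=F D A, marked=F H
Mark D: refs=H F, marked=D F H
Mark A: refs=F D, marked=A D F H
Unmarked (collected): B C E G I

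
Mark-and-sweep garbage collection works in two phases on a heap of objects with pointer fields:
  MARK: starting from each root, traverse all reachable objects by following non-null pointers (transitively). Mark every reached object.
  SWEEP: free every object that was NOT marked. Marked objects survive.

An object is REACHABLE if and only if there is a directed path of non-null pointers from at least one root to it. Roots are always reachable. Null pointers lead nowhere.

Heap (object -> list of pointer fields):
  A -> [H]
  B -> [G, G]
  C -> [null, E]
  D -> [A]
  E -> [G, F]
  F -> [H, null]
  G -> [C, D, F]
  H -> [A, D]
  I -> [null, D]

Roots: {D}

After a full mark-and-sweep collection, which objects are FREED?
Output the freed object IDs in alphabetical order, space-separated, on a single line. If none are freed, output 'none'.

Answer: B C E F G I

Derivation:
Roots: D
Mark D: refs=A, marked=D
Mark A: refs=H, marked=A D
Mark H: refs=A D, marked=A D H
Unmarked (collected): B C E F G I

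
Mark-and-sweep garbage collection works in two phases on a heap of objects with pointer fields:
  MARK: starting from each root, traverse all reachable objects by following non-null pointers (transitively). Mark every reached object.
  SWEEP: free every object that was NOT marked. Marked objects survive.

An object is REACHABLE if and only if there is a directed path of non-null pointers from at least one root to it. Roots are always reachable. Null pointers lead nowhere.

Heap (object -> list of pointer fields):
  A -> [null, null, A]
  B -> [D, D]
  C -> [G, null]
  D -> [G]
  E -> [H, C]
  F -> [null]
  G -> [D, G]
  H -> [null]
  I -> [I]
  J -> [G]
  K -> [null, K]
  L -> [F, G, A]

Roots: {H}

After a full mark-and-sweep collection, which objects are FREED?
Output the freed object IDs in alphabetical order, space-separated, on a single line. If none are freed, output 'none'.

Answer: A B C D E F G I J K L

Derivation:
Roots: H
Mark H: refs=null, marked=H
Unmarked (collected): A B C D E F G I J K L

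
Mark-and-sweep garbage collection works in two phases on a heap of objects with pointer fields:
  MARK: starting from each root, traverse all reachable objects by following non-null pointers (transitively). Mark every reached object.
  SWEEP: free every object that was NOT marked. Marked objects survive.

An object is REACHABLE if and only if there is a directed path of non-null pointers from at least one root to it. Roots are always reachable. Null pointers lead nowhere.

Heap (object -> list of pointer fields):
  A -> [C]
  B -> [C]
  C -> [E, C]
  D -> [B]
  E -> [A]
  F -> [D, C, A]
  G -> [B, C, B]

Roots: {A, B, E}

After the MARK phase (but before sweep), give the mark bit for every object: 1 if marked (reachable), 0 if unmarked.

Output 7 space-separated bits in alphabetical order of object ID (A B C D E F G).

Answer: 1 1 1 0 1 0 0

Derivation:
Roots: A B E
Mark A: refs=C, marked=A
Mark B: refs=C, marked=A B
Mark E: refs=A, marked=A B E
Mark C: refs=E C, marked=A B C E
Unmarked (collected): D F G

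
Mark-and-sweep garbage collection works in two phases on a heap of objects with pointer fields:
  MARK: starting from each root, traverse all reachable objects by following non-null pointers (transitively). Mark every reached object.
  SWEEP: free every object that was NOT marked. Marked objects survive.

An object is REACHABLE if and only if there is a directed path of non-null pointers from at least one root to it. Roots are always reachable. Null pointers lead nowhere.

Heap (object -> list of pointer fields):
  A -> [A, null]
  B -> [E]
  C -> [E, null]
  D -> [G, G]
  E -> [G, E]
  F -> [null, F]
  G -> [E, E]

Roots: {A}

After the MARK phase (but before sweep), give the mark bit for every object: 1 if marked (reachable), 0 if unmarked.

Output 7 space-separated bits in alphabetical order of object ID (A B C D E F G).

Answer: 1 0 0 0 0 0 0

Derivation:
Roots: A
Mark A: refs=A null, marked=A
Unmarked (collected): B C D E F G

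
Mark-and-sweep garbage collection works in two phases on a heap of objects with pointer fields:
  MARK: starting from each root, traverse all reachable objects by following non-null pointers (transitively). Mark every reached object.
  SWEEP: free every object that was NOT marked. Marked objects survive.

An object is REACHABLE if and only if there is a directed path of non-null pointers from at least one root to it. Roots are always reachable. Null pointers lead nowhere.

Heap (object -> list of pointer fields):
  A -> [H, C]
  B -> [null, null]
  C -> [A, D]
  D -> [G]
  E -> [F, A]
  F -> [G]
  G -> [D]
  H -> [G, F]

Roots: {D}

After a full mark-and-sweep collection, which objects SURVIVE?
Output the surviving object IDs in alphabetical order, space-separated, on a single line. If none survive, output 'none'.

Answer: D G

Derivation:
Roots: D
Mark D: refs=G, marked=D
Mark G: refs=D, marked=D G
Unmarked (collected): A B C E F H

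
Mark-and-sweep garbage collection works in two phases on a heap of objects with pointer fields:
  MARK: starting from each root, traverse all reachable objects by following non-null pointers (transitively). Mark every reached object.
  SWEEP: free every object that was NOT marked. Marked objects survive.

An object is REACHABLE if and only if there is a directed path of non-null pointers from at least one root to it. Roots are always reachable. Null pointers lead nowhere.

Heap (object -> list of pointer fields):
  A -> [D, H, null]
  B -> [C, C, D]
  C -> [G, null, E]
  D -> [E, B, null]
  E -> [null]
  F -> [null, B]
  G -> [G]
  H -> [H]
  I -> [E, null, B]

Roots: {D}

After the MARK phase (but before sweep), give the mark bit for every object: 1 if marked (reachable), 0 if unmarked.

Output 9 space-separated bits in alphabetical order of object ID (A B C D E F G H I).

Answer: 0 1 1 1 1 0 1 0 0

Derivation:
Roots: D
Mark D: refs=E B null, marked=D
Mark E: refs=null, marked=D E
Mark B: refs=C C D, marked=B D E
Mark C: refs=G null E, marked=B C D E
Mark G: refs=G, marked=B C D E G
Unmarked (collected): A F H I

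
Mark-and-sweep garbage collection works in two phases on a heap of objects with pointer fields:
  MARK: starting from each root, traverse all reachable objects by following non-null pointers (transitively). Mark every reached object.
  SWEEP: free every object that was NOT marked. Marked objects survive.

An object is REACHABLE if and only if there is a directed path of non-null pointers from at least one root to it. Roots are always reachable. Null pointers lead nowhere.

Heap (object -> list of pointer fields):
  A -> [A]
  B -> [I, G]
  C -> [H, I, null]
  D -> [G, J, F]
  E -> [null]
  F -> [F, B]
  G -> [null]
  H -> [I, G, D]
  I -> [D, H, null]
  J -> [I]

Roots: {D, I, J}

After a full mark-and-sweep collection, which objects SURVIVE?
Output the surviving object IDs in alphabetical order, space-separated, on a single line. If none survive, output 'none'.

Answer: B D F G H I J

Derivation:
Roots: D I J
Mark D: refs=G J F, marked=D
Mark I: refs=D H null, marked=D I
Mark J: refs=I, marked=D I J
Mark G: refs=null, marked=D G I J
Mark F: refs=F B, marked=D F G I J
Mark H: refs=I G D, marked=D F G H I J
Mark B: refs=I G, marked=B D F G H I J
Unmarked (collected): A C E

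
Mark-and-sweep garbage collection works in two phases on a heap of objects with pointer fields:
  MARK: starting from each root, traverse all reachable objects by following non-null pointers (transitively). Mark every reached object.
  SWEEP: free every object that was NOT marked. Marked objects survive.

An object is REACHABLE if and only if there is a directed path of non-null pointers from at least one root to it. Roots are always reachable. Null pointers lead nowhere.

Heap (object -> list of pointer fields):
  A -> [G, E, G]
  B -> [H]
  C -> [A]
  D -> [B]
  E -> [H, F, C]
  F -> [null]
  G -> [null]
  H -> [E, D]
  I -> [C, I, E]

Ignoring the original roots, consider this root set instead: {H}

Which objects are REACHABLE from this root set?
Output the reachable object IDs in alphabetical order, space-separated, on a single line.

Answer: A B C D E F G H

Derivation:
Roots: H
Mark H: refs=E D, marked=H
Mark E: refs=H F C, marked=E H
Mark D: refs=B, marked=D E H
Mark F: refs=null, marked=D E F H
Mark C: refs=A, marked=C D E F H
Mark B: refs=H, marked=B C D E F H
Mark A: refs=G E G, marked=A B C D E F H
Mark G: refs=null, marked=A B C D E F G H
Unmarked (collected): I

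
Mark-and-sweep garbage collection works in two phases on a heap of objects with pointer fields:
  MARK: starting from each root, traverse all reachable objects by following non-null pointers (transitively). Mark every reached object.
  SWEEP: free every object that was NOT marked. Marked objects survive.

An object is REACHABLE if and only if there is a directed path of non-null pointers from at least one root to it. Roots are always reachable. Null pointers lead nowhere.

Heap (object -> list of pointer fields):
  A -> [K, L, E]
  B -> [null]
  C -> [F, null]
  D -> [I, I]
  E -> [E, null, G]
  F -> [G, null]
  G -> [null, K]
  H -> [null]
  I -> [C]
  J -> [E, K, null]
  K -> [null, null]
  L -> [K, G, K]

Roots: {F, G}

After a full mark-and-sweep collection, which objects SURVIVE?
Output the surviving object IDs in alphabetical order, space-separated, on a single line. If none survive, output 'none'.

Answer: F G K

Derivation:
Roots: F G
Mark F: refs=G null, marked=F
Mark G: refs=null K, marked=F G
Mark K: refs=null null, marked=F G K
Unmarked (collected): A B C D E H I J L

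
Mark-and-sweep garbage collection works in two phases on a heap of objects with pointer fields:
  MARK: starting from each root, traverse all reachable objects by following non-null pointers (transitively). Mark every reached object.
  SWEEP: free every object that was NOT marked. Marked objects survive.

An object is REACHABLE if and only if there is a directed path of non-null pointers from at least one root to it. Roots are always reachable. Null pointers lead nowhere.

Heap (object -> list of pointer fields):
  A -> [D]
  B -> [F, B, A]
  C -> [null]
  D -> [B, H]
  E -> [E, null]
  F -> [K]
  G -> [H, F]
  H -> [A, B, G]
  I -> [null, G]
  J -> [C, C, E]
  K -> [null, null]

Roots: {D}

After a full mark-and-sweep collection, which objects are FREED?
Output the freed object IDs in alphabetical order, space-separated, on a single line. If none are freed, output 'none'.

Roots: D
Mark D: refs=B H, marked=D
Mark B: refs=F B A, marked=B D
Mark H: refs=A B G, marked=B D H
Mark F: refs=K, marked=B D F H
Mark A: refs=D, marked=A B D F H
Mark G: refs=H F, marked=A B D F G H
Mark K: refs=null null, marked=A B D F G H K
Unmarked (collected): C E I J

Answer: C E I J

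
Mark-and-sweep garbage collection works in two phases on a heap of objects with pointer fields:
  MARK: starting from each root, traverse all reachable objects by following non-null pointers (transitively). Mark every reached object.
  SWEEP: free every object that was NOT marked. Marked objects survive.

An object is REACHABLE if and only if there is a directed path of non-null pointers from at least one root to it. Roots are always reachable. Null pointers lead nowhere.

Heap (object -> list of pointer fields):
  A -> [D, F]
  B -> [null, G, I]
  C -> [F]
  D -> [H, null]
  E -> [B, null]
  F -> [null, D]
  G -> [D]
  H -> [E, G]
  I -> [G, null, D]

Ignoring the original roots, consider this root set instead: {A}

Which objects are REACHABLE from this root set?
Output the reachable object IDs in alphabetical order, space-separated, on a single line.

Answer: A B D E F G H I

Derivation:
Roots: A
Mark A: refs=D F, marked=A
Mark D: refs=H null, marked=A D
Mark F: refs=null D, marked=A D F
Mark H: refs=E G, marked=A D F H
Mark E: refs=B null, marked=A D E F H
Mark G: refs=D, marked=A D E F G H
Mark B: refs=null G I, marked=A B D E F G H
Mark I: refs=G null D, marked=A B D E F G H I
Unmarked (collected): C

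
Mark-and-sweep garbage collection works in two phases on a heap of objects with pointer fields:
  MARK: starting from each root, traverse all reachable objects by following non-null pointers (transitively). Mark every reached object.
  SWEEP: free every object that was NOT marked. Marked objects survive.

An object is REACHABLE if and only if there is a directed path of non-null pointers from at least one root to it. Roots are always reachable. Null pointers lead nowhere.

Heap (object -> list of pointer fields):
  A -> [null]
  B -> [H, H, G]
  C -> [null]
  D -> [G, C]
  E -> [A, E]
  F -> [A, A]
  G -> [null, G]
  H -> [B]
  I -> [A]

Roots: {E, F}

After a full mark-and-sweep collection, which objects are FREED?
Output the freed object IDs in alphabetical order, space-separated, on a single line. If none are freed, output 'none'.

Answer: B C D G H I

Derivation:
Roots: E F
Mark E: refs=A E, marked=E
Mark F: refs=A A, marked=E F
Mark A: refs=null, marked=A E F
Unmarked (collected): B C D G H I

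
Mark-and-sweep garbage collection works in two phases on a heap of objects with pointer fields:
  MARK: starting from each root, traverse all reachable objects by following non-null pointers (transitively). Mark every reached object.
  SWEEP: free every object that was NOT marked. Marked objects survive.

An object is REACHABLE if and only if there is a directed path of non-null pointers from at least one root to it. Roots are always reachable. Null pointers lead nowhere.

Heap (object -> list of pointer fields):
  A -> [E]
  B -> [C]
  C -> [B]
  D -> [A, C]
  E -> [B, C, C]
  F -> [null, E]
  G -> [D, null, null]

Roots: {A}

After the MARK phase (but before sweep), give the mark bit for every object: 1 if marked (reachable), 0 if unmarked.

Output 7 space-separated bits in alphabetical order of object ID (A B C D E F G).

Answer: 1 1 1 0 1 0 0

Derivation:
Roots: A
Mark A: refs=E, marked=A
Mark E: refs=B C C, marked=A E
Mark B: refs=C, marked=A B E
Mark C: refs=B, marked=A B C E
Unmarked (collected): D F G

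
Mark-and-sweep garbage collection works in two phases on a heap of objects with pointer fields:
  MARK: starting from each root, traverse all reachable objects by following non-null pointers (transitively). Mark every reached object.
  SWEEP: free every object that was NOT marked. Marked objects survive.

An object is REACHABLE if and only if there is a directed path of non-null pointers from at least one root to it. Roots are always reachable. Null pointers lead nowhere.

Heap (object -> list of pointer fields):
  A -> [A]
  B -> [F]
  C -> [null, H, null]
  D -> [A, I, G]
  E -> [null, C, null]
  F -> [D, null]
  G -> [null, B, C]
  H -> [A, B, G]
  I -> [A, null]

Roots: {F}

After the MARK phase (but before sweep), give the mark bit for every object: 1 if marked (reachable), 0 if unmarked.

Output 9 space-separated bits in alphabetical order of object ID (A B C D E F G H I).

Roots: F
Mark F: refs=D null, marked=F
Mark D: refs=A I G, marked=D F
Mark A: refs=A, marked=A D F
Mark I: refs=A null, marked=A D F I
Mark G: refs=null B C, marked=A D F G I
Mark B: refs=F, marked=A B D F G I
Mark C: refs=null H null, marked=A B C D F G I
Mark H: refs=A B G, marked=A B C D F G H I
Unmarked (collected): E

Answer: 1 1 1 1 0 1 1 1 1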